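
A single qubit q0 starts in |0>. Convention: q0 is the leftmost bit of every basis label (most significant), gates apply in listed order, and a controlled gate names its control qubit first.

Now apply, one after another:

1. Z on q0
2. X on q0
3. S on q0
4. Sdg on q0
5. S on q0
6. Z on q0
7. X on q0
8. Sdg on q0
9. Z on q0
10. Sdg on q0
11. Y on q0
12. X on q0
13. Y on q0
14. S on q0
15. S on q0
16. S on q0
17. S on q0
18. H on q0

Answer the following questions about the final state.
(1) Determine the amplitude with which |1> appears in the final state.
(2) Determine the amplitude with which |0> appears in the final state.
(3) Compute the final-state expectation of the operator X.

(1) The final state's coefficient on |1> equals -sqrt(2)*I/2. Key observation: gates 14-17 undo each other exactly, leaving only the rest of the circuit to track.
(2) The amplitude on |0> is sqrt(2)*I/2.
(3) The expectation value of X is -1.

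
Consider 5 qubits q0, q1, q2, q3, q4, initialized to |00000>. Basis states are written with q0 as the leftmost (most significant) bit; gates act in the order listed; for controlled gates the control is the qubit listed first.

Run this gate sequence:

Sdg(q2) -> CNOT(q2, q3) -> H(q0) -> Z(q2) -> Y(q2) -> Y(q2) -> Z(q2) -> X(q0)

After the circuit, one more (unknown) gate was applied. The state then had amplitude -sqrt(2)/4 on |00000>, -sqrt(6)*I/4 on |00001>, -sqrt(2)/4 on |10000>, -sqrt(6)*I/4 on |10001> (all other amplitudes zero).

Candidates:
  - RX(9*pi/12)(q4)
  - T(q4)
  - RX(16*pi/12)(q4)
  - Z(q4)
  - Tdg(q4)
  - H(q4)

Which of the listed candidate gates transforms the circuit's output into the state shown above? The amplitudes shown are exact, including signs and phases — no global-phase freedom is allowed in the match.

The applied gate was RX(16*pi/12)(q4). Key observation: the block from step 4 through step 7 cancels to the identity and can be dropped.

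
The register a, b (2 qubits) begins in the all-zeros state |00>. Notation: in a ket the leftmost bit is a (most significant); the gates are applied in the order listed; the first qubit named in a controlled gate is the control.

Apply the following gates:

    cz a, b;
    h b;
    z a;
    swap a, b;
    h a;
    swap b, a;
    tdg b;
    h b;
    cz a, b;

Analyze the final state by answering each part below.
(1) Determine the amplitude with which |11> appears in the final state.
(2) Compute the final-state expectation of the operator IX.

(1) |11> carries amplitude 0 in the final state.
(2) The observable IX averages to 1.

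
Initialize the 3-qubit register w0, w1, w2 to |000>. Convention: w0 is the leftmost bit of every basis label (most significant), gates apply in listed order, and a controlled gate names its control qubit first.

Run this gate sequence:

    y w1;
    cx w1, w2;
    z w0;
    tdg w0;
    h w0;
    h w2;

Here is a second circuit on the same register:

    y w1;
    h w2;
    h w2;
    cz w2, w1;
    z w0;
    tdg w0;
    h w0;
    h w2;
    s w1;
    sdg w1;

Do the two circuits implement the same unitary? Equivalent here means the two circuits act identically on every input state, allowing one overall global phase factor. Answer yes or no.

No — the two circuits implement different unitaries, even allowing a global phase.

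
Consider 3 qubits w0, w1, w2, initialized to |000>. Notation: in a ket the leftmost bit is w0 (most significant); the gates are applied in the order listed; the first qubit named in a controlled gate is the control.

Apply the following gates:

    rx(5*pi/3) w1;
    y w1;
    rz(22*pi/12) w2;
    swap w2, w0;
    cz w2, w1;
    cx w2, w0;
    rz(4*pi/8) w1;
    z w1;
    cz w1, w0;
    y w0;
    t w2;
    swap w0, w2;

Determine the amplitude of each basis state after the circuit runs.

The resulting statevector has amplitude exp(I*pi/3)/2 on |001>, sqrt(3)*exp(I*pi/3)/2 on |011>, and 0 on every other basis state.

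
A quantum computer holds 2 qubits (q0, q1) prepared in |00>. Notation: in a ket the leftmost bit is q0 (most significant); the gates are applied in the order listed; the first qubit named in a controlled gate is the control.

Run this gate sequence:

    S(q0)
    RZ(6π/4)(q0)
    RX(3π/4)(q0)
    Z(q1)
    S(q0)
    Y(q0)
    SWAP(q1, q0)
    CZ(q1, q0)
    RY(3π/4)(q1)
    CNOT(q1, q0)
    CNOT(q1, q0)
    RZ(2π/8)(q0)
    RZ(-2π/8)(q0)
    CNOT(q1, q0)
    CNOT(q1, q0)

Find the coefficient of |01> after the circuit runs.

|01> carries amplitude sqrt(2)*exp(3*I*pi/4)/2 in the final state. Key observation: gates 10-15 undo each other exactly, leaving only the rest of the circuit to track.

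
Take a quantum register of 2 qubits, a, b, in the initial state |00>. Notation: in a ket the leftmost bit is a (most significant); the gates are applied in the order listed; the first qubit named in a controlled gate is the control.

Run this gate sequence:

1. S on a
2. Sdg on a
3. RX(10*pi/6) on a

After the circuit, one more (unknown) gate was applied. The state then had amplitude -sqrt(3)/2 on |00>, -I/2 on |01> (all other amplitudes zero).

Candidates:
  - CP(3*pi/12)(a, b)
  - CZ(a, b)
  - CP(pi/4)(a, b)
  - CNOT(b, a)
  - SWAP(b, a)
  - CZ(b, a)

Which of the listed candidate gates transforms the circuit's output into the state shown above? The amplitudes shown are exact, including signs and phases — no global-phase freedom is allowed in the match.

The applied gate was SWAP(b, a).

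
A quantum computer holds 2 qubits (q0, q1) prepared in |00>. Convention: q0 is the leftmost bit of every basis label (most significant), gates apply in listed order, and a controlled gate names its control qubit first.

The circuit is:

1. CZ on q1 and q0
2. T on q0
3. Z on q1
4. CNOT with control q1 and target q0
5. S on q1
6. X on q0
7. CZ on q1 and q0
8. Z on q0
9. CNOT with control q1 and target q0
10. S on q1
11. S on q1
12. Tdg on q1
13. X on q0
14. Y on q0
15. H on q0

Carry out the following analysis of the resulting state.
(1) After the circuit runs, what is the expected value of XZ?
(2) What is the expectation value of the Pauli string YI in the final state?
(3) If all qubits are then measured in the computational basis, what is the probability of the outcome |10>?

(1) In the final state, XZ has expectation -1.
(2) In the final state, YI has expectation 0.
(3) A full measurement returns |10> with probability 1/2.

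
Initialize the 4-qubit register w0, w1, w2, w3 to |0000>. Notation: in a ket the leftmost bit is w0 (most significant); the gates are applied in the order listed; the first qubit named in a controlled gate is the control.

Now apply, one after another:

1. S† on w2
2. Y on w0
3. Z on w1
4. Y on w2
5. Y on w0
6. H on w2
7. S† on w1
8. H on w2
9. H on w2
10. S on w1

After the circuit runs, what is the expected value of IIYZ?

In the final state, IIYZ has expectation 0. Key observation: the block from step 7 through step 10 cancels to the identity and can be dropped.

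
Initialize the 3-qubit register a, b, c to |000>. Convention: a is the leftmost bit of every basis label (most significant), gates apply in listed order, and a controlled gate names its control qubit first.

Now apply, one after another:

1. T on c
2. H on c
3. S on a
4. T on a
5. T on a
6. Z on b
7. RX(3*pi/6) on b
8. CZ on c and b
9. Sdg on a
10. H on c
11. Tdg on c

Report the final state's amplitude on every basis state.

The resulting statevector has amplitude sqrt(2)/2 on |000>, -sqrt(2)*exp(I*pi/4)/2 on |011>, and 0 on every other basis state.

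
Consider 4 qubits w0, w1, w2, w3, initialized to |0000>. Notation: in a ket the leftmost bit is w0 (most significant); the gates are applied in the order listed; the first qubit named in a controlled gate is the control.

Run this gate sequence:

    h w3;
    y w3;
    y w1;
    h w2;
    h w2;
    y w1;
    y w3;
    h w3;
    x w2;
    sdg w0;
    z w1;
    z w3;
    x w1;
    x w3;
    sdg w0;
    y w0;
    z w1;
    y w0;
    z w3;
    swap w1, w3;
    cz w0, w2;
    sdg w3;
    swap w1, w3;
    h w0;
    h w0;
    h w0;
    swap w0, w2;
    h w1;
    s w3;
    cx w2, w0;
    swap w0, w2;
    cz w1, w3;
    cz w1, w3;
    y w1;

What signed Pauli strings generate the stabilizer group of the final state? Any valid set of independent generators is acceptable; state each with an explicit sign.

The final state is stabilized by the group generated by +XIXI, +IXII, -ZIZI, -IIIZ; other independent generating sets are equally valid. Key observation: steps 1-8 multiply out to the identity, so the circuit reduces to the remaining gates.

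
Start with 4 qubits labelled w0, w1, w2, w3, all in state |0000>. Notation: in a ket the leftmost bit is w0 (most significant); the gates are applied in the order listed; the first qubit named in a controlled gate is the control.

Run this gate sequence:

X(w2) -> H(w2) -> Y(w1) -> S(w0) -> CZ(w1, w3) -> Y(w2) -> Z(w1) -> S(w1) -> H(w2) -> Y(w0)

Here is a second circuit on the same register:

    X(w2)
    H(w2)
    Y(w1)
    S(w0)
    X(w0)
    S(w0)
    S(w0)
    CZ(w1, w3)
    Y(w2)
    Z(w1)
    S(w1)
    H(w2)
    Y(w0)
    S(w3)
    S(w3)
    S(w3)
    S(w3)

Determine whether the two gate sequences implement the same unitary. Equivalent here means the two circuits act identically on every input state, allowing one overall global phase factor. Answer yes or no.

No: there is an input state on which the two circuits produce genuinely different outputs (not merely differing by a phase).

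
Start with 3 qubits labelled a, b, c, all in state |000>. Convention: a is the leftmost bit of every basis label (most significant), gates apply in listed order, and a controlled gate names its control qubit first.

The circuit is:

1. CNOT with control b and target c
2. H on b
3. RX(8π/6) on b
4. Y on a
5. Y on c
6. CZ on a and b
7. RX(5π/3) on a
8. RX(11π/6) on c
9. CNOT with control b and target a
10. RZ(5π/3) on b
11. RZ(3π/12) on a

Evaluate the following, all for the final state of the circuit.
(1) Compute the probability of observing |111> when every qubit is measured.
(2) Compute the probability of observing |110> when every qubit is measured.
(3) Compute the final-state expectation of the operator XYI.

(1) Outcome |111> occurs with probability sqrt(3)/32 + 1/16.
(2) Outcome |110> occurs with probability 1/16 - sqrt(3)/32.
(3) The observable XYI averages to sqrt(2)/8 + sqrt(6)/4.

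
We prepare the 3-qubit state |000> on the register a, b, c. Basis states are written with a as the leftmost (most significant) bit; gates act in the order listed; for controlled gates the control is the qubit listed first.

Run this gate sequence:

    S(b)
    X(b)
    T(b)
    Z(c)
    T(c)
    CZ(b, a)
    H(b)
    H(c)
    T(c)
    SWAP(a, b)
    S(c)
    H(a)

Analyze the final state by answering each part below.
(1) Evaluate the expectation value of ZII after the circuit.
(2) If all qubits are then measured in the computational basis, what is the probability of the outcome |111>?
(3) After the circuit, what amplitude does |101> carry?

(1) In the final state, ZII has expectation -1.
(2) Outcome |111> occurs with probability 0.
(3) The final state's coefficient on |101> equals -sqrt(2)/2.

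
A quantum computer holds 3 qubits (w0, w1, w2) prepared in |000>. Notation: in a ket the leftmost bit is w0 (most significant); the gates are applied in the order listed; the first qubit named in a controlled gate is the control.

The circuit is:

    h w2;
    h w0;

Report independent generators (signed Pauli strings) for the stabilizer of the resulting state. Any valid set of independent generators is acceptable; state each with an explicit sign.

The final state is stabilized by the group generated by +XII, +IIX, +IZI; other independent generating sets are equally valid.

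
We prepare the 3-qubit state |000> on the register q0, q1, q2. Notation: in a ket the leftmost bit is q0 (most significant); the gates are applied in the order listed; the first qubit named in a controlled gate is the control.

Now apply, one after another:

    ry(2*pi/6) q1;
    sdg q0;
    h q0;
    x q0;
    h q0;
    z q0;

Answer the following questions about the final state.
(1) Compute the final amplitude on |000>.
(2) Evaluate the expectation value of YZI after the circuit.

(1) The final state's coefficient on |000> equals sqrt(3)/2. Key observation: gates 3-6 undo each other exactly, leaving only the rest of the circuit to track.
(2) The expectation value of YZI is 0.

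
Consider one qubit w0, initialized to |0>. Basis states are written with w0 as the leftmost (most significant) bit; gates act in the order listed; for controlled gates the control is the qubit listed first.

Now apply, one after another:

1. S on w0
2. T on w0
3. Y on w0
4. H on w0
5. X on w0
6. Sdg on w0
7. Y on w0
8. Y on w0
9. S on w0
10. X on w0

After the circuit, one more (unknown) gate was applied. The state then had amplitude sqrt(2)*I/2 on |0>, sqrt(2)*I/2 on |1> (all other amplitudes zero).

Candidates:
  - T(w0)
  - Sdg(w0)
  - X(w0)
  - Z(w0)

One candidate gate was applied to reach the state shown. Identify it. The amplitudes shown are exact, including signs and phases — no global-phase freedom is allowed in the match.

It was Z(w0) that produced the state shown. Key observation: the block from step 5 through step 10 cancels to the identity and can be dropped.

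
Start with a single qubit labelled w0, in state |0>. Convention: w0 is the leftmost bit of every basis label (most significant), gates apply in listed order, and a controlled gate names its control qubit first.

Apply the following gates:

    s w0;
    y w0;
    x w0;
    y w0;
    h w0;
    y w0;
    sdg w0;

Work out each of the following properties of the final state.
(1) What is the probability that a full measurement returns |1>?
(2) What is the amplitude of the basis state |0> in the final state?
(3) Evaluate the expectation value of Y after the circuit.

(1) A full measurement returns |1> with probability 1/2.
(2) |0> carries amplitude -sqrt(2)*I/2 in the final state.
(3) The observable Y averages to -1.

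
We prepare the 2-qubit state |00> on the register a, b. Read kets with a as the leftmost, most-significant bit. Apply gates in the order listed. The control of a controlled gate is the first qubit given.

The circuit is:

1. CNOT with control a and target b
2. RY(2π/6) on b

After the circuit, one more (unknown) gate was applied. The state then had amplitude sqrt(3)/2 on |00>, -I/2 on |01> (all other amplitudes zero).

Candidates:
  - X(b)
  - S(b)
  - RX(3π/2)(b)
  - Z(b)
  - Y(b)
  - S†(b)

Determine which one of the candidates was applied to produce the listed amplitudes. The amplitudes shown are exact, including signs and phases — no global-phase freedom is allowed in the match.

The applied gate was S†(b).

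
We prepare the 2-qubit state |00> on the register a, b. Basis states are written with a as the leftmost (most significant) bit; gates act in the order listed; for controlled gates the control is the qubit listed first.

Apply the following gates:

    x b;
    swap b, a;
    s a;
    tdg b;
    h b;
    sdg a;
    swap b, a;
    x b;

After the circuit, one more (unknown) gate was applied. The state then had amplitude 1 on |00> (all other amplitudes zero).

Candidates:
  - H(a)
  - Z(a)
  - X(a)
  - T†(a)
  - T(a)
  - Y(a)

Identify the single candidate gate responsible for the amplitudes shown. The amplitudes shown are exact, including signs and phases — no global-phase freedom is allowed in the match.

The applied gate was H(a).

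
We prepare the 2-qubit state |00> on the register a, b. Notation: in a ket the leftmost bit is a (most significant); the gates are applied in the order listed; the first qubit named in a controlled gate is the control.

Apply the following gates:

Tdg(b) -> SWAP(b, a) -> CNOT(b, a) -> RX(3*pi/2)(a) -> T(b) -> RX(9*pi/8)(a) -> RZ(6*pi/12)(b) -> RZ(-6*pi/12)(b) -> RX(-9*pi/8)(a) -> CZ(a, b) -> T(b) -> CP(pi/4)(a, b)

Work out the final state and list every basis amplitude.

The resulting statevector has amplitude -sqrt(2)/2 on |00>, 0 on |01>, -sqrt(2)*I/2 on |10>, 0 on |11>.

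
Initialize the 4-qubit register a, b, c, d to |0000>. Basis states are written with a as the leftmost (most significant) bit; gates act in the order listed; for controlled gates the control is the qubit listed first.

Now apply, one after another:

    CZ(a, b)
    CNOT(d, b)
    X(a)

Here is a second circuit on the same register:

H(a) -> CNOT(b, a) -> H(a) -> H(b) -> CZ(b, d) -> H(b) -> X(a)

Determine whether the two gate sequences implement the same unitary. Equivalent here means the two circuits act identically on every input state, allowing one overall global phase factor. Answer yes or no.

Yes, they are equivalent — the unitaries differ by at most a global phase.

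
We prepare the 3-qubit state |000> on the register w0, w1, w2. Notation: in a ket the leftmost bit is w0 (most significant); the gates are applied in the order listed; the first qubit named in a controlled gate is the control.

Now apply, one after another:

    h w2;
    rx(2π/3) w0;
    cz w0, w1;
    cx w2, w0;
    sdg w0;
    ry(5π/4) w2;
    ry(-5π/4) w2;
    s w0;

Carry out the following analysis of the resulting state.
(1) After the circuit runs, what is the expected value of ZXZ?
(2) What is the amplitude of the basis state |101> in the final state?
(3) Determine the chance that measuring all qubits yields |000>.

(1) In the final state, ZXZ has expectation 0.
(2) |101> carries amplitude sqrt(2)/4 in the final state.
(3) Outcome |000> occurs with probability 1/8.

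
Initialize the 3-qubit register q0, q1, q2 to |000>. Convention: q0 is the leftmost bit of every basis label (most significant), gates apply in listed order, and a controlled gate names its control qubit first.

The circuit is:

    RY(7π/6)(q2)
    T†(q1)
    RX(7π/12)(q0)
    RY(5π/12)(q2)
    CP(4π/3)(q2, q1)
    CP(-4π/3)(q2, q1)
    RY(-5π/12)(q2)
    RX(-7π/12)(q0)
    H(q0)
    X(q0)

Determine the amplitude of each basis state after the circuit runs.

The final amplitudes are 1/4 - sqrt(3)/4 on |000>, 1/4 + sqrt(3)/4 on |001>, 0 on |010>, 0 on |011>, 1/4 - sqrt(3)/4 on |100>, 1/4 + sqrt(3)/4 on |101>, 0 on |110>, 0 on |111>. Key observation: gates 3-8 undo each other exactly, leaving only the rest of the circuit to track.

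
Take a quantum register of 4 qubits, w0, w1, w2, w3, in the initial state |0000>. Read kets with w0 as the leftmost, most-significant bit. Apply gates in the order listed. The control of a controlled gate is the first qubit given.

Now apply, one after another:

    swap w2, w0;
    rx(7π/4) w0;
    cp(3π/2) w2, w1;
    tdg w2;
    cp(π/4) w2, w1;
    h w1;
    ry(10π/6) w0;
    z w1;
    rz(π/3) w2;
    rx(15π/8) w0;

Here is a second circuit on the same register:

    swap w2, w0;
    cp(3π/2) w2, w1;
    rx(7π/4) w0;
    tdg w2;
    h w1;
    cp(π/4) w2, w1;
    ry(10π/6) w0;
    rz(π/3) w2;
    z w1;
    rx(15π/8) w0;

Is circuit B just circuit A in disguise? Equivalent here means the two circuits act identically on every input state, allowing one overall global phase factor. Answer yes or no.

No, they are not equivalent — no single phase factor reconciles the two unitaries.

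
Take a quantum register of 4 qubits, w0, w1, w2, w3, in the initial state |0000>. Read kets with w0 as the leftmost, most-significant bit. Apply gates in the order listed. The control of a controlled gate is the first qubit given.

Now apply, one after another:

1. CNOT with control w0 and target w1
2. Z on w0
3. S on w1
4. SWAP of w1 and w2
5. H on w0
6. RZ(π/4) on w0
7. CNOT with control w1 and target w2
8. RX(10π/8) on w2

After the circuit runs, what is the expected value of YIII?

The observable YIII averages to sqrt(2)/2.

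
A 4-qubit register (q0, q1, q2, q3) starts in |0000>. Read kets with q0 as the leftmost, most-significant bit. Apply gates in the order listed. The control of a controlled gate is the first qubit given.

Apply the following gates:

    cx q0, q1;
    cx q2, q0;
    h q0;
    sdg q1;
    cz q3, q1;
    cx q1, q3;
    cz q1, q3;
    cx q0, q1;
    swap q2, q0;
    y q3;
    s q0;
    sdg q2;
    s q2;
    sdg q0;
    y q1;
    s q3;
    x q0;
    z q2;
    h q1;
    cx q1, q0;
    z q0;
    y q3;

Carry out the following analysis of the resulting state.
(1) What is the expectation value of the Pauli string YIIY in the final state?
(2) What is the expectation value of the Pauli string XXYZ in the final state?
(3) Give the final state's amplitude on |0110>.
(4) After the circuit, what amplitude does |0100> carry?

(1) The expectation value of YIIY is 0. Key observation: the block from step 11 through step 14 cancels to the identity and can be dropped.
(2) The expectation value of XXYZ is 0.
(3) The final state's coefficient on |0110> equals -1/2.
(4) The final state's coefficient on |0100> equals 1/2.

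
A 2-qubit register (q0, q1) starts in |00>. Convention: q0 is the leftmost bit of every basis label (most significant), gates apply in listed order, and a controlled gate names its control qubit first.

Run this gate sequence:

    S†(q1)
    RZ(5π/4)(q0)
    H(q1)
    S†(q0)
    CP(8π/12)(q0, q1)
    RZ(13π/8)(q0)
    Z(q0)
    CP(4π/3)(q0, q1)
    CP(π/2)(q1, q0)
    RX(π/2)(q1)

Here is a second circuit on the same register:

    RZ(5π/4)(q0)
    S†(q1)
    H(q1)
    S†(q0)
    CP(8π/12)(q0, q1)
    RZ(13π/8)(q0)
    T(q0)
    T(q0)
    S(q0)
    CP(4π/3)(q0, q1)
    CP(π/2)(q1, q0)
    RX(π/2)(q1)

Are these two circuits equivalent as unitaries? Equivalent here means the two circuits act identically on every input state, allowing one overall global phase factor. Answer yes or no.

Yes: on every input state the two circuits agree up to one overall phase factor.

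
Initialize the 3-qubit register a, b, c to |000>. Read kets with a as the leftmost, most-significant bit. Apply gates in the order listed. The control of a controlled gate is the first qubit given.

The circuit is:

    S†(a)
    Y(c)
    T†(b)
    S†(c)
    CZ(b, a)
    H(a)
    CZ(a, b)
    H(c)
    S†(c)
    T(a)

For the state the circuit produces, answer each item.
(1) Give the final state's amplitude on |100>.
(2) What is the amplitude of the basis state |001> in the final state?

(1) The amplitude on |100> is exp(I*pi/4)/2.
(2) The final state's coefficient on |001> equals I/2.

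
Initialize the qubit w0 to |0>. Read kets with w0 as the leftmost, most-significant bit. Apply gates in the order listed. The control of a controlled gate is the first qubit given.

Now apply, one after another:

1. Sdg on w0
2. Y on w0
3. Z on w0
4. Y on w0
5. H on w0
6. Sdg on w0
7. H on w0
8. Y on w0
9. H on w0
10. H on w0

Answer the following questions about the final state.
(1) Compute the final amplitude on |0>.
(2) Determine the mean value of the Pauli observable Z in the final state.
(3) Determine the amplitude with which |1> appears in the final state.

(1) |0> carries amplitude -1/2 + I/2 in the final state.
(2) The observable Z averages to 0.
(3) The amplitude on |1> is -1/2 - I/2.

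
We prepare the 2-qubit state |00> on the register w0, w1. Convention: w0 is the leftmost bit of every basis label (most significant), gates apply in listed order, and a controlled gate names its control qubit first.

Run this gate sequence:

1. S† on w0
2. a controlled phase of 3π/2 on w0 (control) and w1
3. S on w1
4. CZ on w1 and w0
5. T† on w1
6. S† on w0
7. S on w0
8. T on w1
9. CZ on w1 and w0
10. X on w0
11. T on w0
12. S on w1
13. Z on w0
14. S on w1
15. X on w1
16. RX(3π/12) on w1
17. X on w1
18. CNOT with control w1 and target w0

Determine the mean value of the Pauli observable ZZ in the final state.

In the final state, ZZ has expectation -1.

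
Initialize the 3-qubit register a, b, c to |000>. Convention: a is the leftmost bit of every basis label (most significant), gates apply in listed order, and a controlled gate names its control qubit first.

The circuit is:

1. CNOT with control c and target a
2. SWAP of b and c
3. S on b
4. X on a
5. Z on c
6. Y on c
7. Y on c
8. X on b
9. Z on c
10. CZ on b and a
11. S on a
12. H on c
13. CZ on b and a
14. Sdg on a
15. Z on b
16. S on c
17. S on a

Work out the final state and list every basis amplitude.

After the circuit, the state carries amplitude -sqrt(2)*I/2 on |110>, sqrt(2)/2 on |111>, and 0 on every other basis state.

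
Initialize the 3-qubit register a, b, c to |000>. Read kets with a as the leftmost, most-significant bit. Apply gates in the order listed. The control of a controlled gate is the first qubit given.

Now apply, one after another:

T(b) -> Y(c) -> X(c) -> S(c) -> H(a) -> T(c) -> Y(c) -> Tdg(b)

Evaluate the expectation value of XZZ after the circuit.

In the final state, XZZ has expectation -1.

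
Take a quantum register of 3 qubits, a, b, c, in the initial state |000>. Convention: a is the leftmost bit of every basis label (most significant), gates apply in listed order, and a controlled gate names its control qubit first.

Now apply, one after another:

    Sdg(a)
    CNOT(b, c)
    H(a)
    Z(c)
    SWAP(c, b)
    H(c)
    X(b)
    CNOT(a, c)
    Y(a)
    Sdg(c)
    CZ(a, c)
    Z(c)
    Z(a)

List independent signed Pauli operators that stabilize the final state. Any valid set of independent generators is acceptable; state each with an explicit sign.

The final state is stabilized by the group generated by +XIZ, +ZIY, -IZI; other independent generating sets are equally valid.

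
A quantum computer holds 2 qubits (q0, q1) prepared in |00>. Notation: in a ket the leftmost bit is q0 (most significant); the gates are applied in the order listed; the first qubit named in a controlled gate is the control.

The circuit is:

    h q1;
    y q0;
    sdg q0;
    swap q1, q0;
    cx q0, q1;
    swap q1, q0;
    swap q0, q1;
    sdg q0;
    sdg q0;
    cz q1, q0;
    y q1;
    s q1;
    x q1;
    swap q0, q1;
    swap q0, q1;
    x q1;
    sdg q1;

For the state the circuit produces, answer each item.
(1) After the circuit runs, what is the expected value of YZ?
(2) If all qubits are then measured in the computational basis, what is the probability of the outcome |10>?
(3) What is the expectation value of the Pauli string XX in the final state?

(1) The observable YZ averages to 0. Key observation: gates 12-17 undo each other exactly, leaving only the rest of the circuit to track.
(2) The probability of measuring |10> is 0.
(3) In the final state, XX has expectation 1.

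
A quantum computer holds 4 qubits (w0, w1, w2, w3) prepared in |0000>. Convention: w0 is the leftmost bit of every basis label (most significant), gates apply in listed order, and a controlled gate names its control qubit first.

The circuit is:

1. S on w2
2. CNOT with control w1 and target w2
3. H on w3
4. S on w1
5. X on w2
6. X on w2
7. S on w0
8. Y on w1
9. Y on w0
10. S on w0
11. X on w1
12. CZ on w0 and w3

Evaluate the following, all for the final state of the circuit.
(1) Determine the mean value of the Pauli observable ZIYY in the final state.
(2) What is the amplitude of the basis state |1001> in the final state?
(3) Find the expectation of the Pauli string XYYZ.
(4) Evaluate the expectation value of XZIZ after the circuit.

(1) In the final state, ZIYY has expectation 0.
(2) The amplitude on |1001> is sqrt(2)*I/2.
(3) The expectation value of XYYZ is 0.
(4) The observable XZIZ averages to 0.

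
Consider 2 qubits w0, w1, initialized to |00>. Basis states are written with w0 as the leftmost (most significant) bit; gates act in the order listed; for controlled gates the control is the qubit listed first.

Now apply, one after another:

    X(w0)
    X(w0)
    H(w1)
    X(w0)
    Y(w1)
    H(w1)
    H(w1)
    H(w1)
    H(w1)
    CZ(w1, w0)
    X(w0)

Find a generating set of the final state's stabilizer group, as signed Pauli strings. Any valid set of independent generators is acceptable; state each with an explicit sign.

The final state is stabilized by the group generated by +IX, +ZI; other independent generating sets are equally valid. Key observation: steps 6-9 multiply out to the identity, so the circuit reduces to the remaining gates.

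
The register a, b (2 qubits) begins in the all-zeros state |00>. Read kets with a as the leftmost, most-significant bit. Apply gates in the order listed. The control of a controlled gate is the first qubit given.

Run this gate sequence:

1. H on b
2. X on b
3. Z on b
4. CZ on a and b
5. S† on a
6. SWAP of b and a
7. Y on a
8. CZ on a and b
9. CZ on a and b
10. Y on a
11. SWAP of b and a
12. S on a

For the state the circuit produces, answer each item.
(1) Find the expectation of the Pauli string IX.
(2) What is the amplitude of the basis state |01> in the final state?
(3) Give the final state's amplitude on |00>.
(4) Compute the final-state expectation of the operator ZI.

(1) In the final state, IX has expectation -1. Key observation: the block from step 5 through step 12 cancels to the identity and can be dropped.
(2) The final state's coefficient on |01> equals -sqrt(2)/2.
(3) The amplitude on |00> is sqrt(2)/2.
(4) In the final state, ZI has expectation 1.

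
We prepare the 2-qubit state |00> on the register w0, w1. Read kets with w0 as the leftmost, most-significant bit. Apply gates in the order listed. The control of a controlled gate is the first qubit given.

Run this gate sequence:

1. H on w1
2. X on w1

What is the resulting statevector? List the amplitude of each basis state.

After the circuit, the state carries amplitude sqrt(2)/2 on |00>, sqrt(2)/2 on |01>, 0 on |10>, 0 on |11>.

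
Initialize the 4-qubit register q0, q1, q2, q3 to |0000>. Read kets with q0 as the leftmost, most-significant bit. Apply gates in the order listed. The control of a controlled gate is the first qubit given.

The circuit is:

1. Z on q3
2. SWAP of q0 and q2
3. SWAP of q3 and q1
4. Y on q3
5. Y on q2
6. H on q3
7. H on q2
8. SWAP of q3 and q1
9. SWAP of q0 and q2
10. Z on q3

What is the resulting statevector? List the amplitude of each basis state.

After the circuit, the state carries amplitude -1/2 on |0000>, 1/2 on |0100>, 1/2 on |1000>, -1/2 on |1100>, and 0 on every other basis state.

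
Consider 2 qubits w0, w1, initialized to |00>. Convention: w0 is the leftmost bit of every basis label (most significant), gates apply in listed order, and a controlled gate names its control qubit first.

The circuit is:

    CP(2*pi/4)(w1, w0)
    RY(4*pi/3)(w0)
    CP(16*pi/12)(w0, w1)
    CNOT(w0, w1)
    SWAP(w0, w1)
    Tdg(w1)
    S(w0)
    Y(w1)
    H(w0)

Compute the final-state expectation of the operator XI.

The observable XI averages to -1/2.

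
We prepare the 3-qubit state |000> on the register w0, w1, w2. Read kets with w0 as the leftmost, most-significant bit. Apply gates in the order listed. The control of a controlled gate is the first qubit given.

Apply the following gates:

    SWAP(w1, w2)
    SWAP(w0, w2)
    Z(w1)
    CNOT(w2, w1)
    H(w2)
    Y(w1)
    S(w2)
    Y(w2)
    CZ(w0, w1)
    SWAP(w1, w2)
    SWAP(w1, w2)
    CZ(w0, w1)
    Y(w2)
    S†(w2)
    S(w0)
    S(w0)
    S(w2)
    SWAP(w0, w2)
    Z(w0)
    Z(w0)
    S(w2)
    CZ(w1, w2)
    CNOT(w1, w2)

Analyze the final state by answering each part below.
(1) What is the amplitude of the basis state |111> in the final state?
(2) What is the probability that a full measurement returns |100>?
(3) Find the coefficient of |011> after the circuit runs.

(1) |111> carries amplitude -sqrt(2)/2 in the final state.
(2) The probability of measuring |100> is 0.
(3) The amplitude on |011> is sqrt(2)*I/2.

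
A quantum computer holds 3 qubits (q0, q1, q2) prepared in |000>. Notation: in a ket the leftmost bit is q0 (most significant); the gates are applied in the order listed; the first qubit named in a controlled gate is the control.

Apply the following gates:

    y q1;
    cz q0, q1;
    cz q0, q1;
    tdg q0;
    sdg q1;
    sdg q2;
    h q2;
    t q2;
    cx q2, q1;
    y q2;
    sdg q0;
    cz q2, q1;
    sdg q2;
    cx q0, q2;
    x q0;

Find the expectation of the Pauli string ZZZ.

In the final state, ZZZ has expectation -1.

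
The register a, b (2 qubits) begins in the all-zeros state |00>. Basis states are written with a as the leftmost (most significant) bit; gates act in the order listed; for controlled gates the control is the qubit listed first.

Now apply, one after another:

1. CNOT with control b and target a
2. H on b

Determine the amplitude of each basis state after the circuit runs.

After the circuit, the state carries amplitude sqrt(2)/2 on |00>, sqrt(2)/2 on |01>, 0 on |10>, 0 on |11>.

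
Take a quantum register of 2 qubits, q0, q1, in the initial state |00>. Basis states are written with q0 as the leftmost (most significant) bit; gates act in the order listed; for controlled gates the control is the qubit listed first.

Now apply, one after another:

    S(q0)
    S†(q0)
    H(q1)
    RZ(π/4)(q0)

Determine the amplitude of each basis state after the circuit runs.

The resulting statevector has amplitude -sqrt(2)*exp(7*I*pi/8)/2 on |00>, -sqrt(2)*exp(7*I*pi/8)/2 on |01>, 0 on |10>, 0 on |11>. Key observation: gates 1-2 undo each other exactly, leaving only the rest of the circuit to track.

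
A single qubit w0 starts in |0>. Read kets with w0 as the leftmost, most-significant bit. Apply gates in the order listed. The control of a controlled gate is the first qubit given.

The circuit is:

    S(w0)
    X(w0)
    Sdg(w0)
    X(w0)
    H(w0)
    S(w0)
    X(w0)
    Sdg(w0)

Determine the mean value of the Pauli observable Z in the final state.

The observable Z averages to 0.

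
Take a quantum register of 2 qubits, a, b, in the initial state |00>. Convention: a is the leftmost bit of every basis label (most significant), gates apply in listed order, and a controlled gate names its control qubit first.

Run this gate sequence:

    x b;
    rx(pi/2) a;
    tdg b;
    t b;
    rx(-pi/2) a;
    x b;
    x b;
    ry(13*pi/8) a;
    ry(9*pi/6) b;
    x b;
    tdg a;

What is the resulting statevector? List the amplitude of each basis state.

After the circuit, the state carries amplitude sqrt(2)*cos(3*pi/16)/2 on |00>, sqrt(2)*cos(3*pi/16)/2 on |01>, sqrt(2)*exp(3*I*pi/4)*sin(3*pi/16)/2 on |10>, sqrt(2)*exp(3*I*pi/4)*sin(3*pi/16)/2 on |11>. Key observation: gates 1-6 undo each other exactly, leaving only the rest of the circuit to track.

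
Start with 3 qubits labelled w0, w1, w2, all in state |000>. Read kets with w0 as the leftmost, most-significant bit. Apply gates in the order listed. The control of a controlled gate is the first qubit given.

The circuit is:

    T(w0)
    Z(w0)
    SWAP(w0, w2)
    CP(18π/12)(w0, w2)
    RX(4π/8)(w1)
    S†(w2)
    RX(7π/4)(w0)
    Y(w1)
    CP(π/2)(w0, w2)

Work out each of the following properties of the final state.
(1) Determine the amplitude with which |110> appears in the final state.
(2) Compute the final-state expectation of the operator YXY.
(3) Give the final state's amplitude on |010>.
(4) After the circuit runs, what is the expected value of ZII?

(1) The final state's coefficient on |110> equals sqrt(4 - 2*sqrt(2))/4.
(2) In the final state, YXY has expectation 0.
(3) The final state's coefficient on |010> equals -I*sqrt(2*sqrt(2) + 4)/4.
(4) The expectation value of ZII is sqrt(2)/2.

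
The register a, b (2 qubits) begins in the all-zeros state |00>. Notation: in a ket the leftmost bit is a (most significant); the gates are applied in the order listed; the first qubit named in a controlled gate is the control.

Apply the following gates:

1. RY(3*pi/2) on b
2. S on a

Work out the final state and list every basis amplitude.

The final amplitudes are -sqrt(2)/2 on |00>, sqrt(2)/2 on |01>, 0 on |10>, 0 on |11>.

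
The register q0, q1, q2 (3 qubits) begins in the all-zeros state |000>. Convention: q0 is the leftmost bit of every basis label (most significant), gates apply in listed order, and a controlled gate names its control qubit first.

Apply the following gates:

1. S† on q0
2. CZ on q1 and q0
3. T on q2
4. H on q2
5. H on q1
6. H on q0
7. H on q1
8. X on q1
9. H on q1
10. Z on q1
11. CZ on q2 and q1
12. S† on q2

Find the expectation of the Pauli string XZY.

The expectation value of XZY is -1. Key observation: gates 7-10 undo each other exactly, leaving only the rest of the circuit to track.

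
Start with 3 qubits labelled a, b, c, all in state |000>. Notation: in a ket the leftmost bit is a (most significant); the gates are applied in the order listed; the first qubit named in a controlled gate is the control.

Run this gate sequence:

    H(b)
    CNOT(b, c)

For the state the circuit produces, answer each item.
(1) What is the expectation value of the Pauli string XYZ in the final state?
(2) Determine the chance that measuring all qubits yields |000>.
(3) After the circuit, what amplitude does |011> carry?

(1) In the final state, XYZ has expectation 0.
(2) The probability of measuring |000> is 1/2.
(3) The final state's coefficient on |011> equals sqrt(2)/2.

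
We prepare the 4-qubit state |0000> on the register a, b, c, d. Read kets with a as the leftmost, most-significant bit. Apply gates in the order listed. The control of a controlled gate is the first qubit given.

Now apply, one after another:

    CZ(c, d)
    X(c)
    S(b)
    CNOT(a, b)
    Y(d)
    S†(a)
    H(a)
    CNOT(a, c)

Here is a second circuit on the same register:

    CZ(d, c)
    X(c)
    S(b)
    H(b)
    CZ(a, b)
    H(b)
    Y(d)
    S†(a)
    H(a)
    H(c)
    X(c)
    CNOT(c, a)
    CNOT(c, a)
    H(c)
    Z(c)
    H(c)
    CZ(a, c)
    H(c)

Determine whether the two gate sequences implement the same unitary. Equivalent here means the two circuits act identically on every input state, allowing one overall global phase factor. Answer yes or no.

Yes — the two circuits implement the same unitary up to a global phase.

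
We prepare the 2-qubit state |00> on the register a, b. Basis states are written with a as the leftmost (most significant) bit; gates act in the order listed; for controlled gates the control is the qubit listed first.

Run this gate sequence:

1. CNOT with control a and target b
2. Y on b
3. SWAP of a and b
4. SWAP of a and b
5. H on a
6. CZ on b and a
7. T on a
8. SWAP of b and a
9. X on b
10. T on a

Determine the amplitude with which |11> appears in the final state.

|11> carries amplitude sqrt(2)*exp(3*I*pi/4)/2 in the final state.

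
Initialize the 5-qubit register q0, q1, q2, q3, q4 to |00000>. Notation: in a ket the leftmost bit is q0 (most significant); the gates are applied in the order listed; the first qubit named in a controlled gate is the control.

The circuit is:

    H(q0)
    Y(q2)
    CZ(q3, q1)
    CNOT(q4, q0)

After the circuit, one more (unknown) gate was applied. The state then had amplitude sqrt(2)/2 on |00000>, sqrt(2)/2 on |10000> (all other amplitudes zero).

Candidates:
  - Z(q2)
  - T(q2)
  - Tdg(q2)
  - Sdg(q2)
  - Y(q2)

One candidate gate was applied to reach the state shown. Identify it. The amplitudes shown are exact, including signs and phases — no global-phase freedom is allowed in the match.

The unique candidate consistent with the amplitudes is Y(q2).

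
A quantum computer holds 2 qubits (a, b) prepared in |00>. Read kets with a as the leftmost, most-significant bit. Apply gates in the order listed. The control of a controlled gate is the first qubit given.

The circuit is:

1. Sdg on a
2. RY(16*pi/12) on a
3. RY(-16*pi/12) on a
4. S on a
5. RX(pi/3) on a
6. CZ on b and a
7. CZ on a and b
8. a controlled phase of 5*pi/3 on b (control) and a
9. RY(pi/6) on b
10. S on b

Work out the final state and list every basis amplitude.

After the circuit, the state carries amplitude sqrt(6)/8 + 3*sqrt(2)/8 on |00>, I*(-sqrt(6) + 3*sqrt(2))/8 on |01>, I*(-sqrt(6) - sqrt(2))/8 on |10>, -sqrt(2)/8 + sqrt(6)/8 on |11>. Key observation: steps 1-4 multiply out to the identity, so the circuit reduces to the remaining gates.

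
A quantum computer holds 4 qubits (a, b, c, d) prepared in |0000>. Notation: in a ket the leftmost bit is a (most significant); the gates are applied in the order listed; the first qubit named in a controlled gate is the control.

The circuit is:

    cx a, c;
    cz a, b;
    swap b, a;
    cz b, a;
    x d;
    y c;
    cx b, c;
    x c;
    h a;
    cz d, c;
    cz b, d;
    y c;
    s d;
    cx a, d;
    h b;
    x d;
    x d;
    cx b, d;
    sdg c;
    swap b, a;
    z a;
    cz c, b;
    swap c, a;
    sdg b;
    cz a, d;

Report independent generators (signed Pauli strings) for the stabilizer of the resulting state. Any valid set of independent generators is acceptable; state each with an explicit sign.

The final state is stabilized by the group generated by +IXZY, +IIXX, -ZIII, -IZZZ; other independent generating sets are equally valid.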